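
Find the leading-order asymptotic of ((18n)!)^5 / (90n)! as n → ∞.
((18n)!)^5/(90n)! ~ ((2π·18n)^(4/2) / sqrt(5)) · 5^(−5·18n)  →  0

Write N = 18n. Stirling: N! ~ sqrt(2π N)(N/e)^N and (5N)! ~ sqrt(2π·5N)·(5N/e)^(5N).
  (N!)^5/(5N)! ~ (2π N)^(5/2) (N/e)^(5N) / [sqrt(2π·5N) (5N/e)^(5N)]
     = (2π N)^(5/2) / sqrt(2π·5N) · (N/(5N))^(5N)
     = (2π N)^((5−1)/2) / sqrt(5) · 5^(−5N).
Since 5^5 > 1, the factor 5^(−5N) decays exponentially, so the ratio → 0. Substituting N = 18n gives the stated form.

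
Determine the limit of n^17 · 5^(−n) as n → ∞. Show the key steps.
lim = 0

Exponentials with base > 1 dominate every fixed polynomial: for any fixed c, n^c / 5^n → 0 as n → ∞ (e.g. by the ratio test, or by writing 5^n = e^(n ln 5) and noting e^(n ln 5) / n^c → ∞). Hence n^17 · 5^(−n) = n^17 / 5^n → 0.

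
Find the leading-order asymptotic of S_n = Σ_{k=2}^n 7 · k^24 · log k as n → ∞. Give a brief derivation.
S_n ~ 7 · n^25 log n / 25 − 7 · n^25 / 625

By integral comparison, S_n = ∫_1^n 7 · x^24 · log x dx + O(n^24 · log n). For the integral, ∫ x^24 log x dx = n^25 log n / 25 − n^25/625 (integration by parts). Hence S_n ~ 7 · n^25 log n / 25 − 7 · n^25 / 625.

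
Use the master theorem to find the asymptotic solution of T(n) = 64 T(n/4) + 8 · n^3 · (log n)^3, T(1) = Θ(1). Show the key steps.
T(n) = Θ(n^3 · (log n)^4)

Here log_4 64 = 3 and f(n) = 8 · n^3 · (log n)^3 = Θ(n^(log_4 64) · (log n)^3). This is the extended Case 2 of the master theorem (f matches the critical exponent up to log factors), giving T(n) = Θ(n^(log_4 64) · (log n)^(3+1)) = Θ(n^3 · (log n)^4).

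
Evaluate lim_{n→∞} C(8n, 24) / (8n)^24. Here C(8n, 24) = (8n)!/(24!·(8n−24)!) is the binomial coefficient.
lim = 1/24! = 1/620448401733239439360000

With N = 8n → ∞: C(N, 24) / N^24 = [N(N−1)…(N−23)] / (24! · N^24) = (1/24!) · 1 · (1 − 1/(8n)) · … · (1 − 23/(8n)). Each factor → 1 as N → ∞, so the limit is 1/24! = 1/620448401733239439360000.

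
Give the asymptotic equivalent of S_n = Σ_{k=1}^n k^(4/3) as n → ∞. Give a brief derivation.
S_n ~ (3/7) · n^(7/3)

Integral comparison: Σ_{k=1}^n k^(4/3) = ∫_0^n x^(4/3) dx + O(n^(4/3)). The integral is n^(1 + 4/3) / (1 + 4/3) = n^((4+3)/3) / ((4+3)/3) = (3/7) · n^(7/3).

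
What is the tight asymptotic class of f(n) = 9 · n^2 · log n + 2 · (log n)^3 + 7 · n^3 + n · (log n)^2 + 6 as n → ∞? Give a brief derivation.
f(n) ∈ Θ(n^3)

Compare the terms by growth order. For large n, n^a · (log n)^b dominates n^a' · (log n)^b' iff a > a', or (a = a' and b > b'). Ranking the 5 terms shows the dominant one is 7 · n^3. Hence f(n) ∈ Θ(n^3).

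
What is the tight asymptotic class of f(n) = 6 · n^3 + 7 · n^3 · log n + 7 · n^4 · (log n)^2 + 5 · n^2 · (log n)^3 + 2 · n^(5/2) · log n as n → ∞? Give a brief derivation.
f(n) ∈ Θ(n^4 · (log n)^2)

Compare the terms by growth order. For large n, n^a · (log n)^b dominates n^a' · (log n)^b' iff a > a', or (a = a' and b > b'). Ranking the 5 terms shows the dominant one is 7 · n^4 · (log n)^2. Hence f(n) ∈ Θ(n^4 · (log n)^2).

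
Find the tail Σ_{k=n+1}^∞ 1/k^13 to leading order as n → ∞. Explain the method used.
Σ_{k>n} 1/k^13 ~ 1/(12 · n^12)

Compare to the integral: ∫_{n}^∞ x^(−13) dx = [−x^(−12)/12]_{n}^∞ = 1/((13−1)·n^12). Euler-Maclaurin then gives
  Σ_{k>n} 1/k^13 = ∫_{n}^∞ dx/x^13 − 1/(2·n^13) + O(1/n^14).
(Equivalently this is ζ(13) − Σ_{k≤n} 1/k^13.)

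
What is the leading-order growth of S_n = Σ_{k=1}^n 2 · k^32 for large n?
S_n ~ 2 · n^33 / 33

By integral comparison (Euler-Maclaurin), Σ_{k=1}^n 2 · k^32 = 2 · ∫_0^n x^32 dx + O(n^32) = 2 · n^33/33 + O(n^32). (Equivalently, Faulhaber's formula gives the same leading term.)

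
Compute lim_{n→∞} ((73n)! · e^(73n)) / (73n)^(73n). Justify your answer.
lim = ∞

Stirling: (73n)! ~ sqrt(2π·73n) · (73n/e)^(73n). Hence
  (73n)! · e^(73n) / (73n)^(73n) ~ sqrt(2π·73n) = sqrt(2π·73) · sqrt(n) → ∞.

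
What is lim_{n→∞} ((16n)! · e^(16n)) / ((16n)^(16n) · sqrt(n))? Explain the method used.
lim = sqrt(2π·16)

Stirling: (16n)! ~ sqrt(2π·16n) · (16n/e)^(16n). Hence
  (16n)! · e^(16n) / (16n)^(16n) ~ sqrt(2π·16n).
Dividing by sqrt(n): sqrt(2π·16n) / sqrt(n) = sqrt(2π·16) · n^((1−1)/2), so the limit is sqrt(2π·16).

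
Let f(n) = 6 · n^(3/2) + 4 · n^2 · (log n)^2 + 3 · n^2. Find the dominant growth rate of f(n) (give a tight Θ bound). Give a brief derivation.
f(n) ∈ Θ(n^2 · (log n)^2)

Compare the terms by growth order. For large n, n^a · (log n)^b dominates n^a' · (log n)^b' iff a > a', or (a = a' and b > b'). Ranking the 3 terms shows the dominant one is 4 · n^2 · (log n)^2. Hence f(n) ∈ Θ(n^2 · (log n)^2).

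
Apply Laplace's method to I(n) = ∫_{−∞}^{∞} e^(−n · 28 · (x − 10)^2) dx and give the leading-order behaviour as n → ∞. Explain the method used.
I(n) = sqrt(π/(28n))

Here φ(x) = 28 · (x − 10)^2 has its unique minimum at x* = 10 with φ(x*) = 0 and φ''(x*) = 56. Laplace's method gives
  I(n) ~ e^(−n φ(x*)) · sqrt(2π / (n · φ''(x*))) = sqrt(2π / (56n)) = sqrt(π/(28n)).
This is exact: substituting u = (x − 10)·sqrt(28n) gives I(n) = (1/sqrt(28n)) ∫_{−∞}^{∞} e^(−u^2) du = sqrt(π/(28n)).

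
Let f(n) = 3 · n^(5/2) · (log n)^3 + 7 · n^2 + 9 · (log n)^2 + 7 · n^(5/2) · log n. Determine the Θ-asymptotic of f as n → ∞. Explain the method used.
f(n) ∈ Θ(n^(5/2) · (log n)^3)

Compare the terms by growth order. For large n, n^a · (log n)^b dominates n^a' · (log n)^b' iff a > a', or (a = a' and b > b'). Ranking the 4 terms shows the dominant one is 3 · n^(5/2) · (log n)^3. Hence f(n) ∈ Θ(n^(5/2) · (log n)^3).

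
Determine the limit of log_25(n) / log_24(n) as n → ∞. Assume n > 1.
lim = ln(24) / ln(25) = log_25(24)

Change of base: log_25(n) = ln n / ln 25 and log_24(n) = ln n / ln 24. The ratio is (ln n / ln 25) · (ln 24 / ln n) = ln 24 / ln 25, a constant independent of n. So the limit is ln 24 / ln 25 = log_25(24).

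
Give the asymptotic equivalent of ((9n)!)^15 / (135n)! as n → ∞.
((9n)!)^15/(135n)! ~ ((2π·9n)^(14/2) / sqrt(15)) · 15^(−15·9n)  →  0

Write N = 9n. Stirling: N! ~ sqrt(2π N)(N/e)^N and (15N)! ~ sqrt(2π·15N)·(15N/e)^(15N).
  (N!)^15/(15N)! ~ (2π N)^(15/2) (N/e)^(15N) / [sqrt(2π·15N) (15N/e)^(15N)]
     = (2π N)^(15/2) / sqrt(2π·15N) · (N/(15N))^(15N)
     = (2π N)^((15−1)/2) / sqrt(15) · 15^(−15N).
Since 15^15 > 1, the factor 15^(−15N) decays exponentially, so the ratio → 0. Substituting N = 9n gives the stated form.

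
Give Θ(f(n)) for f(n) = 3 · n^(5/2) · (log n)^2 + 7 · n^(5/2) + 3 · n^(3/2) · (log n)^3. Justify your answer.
f(n) ∈ Θ(n^(5/2) · (log n)^2)

Compare the terms by growth order. For large n, n^a · (log n)^b dominates n^a' · (log n)^b' iff a > a', or (a = a' and b > b'). Ranking the 3 terms shows the dominant one is 3 · n^(5/2) · (log n)^2. Hence f(n) ∈ Θ(n^(5/2) · (log n)^2).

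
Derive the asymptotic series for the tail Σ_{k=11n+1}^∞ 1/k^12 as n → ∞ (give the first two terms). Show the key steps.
Σ_{k>11n} 1/k^12 = 1/(11 · (11n)^11) − 1/(2 · (11n)^12) + O(1/(11n)^13)

Compare to the integral: ∫_{11n}^∞ x^(−12) dx = [−x^(−11)/11]_{11n}^∞ = 1/((12−1)·(11n)^11). The Euler-Maclaurin correction adds −f(11n)/2 = −1/(2·(11n)^12). Euler-Maclaurin then gives
  Σ_{k>11n} 1/k^12 = ∫_{11n}^∞ dx/x^12 − 1/(2·(11n)^12) + O(1/(11n)^13).
(Equivalently this is ζ(12) − Σ_{k≤11n} 1/k^12.)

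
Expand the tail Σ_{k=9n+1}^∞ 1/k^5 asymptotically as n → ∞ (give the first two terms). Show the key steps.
Σ_{k>9n} 1/k^5 = 1/(4 · (9n)^4) − 1/(2 · (9n)^5) + O(1/(9n)^6)

Compare to the integral: ∫_{9n}^∞ x^(−5) dx = [−x^(−4)/4]_{9n}^∞ = 1/((5−1)·(9n)^4). The Euler-Maclaurin correction adds −f(9n)/2 = −1/(2·(9n)^5). Euler-Maclaurin then gives
  Σ_{k>9n} 1/k^5 = ∫_{9n}^∞ dx/x^5 − 1/(2·(9n)^5) + O(1/(9n)^6).
(Equivalently this is ζ(5) − Σ_{k≤9n} 1/k^5.)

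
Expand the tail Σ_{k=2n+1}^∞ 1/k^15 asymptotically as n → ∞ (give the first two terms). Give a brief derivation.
Σ_{k>2n} 1/k^15 = 1/(14 · (2n)^14) − 1/(2 · (2n)^15) + O(1/(2n)^16)

Compare to the integral: ∫_{2n}^∞ x^(−15) dx = [−x^(−14)/14]_{2n}^∞ = 1/((15−1)·(2n)^14). The Euler-Maclaurin correction adds −f(2n)/2 = −1/(2·(2n)^15). Euler-Maclaurin then gives
  Σ_{k>2n} 1/k^15 = ∫_{2n}^∞ dx/x^15 − 1/(2·(2n)^15) + O(1/(2n)^16).
(Equivalently this is ζ(15) − Σ_{k≤2n} 1/k^15.)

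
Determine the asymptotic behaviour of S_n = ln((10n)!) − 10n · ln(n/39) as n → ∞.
S_n ~ 10n · (ln 390 − 1) + O(ln n)

Stirling: ln((10n)!) = 10n ln(10n) − 10n + O(ln n).
  S_n = 10n ln(10n) − 10n − 10n ln(n/39) + O(ln n)
      = 10n ln(10n) − 10n ln n + 10n ln 39 − 10n + O(ln n)
      = 10n ln 10 + 10n ln 39 − 10n + O(ln n)
      = 10n (ln 390 − 1) + O(ln n).
Numerically ln(390) − 1 ≈ 4.9661.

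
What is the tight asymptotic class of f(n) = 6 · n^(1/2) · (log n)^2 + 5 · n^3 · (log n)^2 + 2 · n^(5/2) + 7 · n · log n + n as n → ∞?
f(n) ∈ Θ(n^3 · (log n)^2)

Compare the terms by growth order. For large n, n^a · (log n)^b dominates n^a' · (log n)^b' iff a > a', or (a = a' and b > b'). Ranking the 5 terms shows the dominant one is 5 · n^3 · (log n)^2. Hence f(n) ∈ Θ(n^3 · (log n)^2).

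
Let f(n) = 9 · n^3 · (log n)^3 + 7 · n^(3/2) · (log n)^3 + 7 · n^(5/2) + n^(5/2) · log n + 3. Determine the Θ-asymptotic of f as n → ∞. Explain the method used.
f(n) ∈ Θ(n^3 · (log n)^3)

Compare the terms by growth order. For large n, n^a · (log n)^b dominates n^a' · (log n)^b' iff a > a', or (a = a' and b > b'). Ranking the 5 terms shows the dominant one is 9 · n^3 · (log n)^3. Hence f(n) ∈ Θ(n^3 · (log n)^3).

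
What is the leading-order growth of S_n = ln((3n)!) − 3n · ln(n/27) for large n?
S_n ~ 3n · (ln 81 − 1) + O(ln n)

Stirling: ln((3n)!) = 3n ln(3n) − 3n + O(ln n).
  S_n = 3n ln(3n) − 3n − 3n ln(n/27) + O(ln n)
      = 3n ln(3n) − 3n ln n + 3n ln 27 − 3n + O(ln n)
      = 3n ln 3 + 3n ln 27 − 3n + O(ln n)
      = 3n (ln 81 − 1) + O(ln n).
Numerically ln(81) − 1 ≈ 3.3944.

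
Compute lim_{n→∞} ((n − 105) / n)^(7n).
lim = e^(−735)

Rewrite as (1 − 105/n)^(7n). By the standard limit (1 + x/n)^n → e^x, we have (1 − 105/n)^n → e^(−105), and raising to the 7th power gives e^(−735).
More precisely, ln[(1 − 105/n)^(7n)] = 7n · ln(1 − 105/n) = 7n · (-105/n + O(1/n^2)) = -735 + O(1/n) → -735.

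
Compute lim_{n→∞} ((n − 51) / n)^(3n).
lim = e^(−153)

Rewrite as (1 − 51/n)^(3n). By the standard limit (1 + x/n)^n → e^x, we have (1 − 51/n)^n → e^(−51), and raising to the 3rd power gives e^(−153).
More precisely, ln[(1 − 51/n)^(3n)] = 3n · ln(1 − 51/n) = 3n · (-51/n + O(1/n^2)) = -153 + O(1/n) → -153.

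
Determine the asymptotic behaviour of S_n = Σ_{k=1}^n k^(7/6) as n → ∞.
S_n ~ (6/13) · n^(13/6)

Integral comparison: Σ_{k=1}^n k^(7/6) = ∫_0^n x^(7/6) dx + O(n^(7/6)). The integral is n^(1 + 7/6) / (1 + 7/6) = n^((7+6)/6) / ((7+6)/6) = (6/13) · n^(13/6).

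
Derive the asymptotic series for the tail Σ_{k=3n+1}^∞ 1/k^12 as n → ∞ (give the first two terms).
Σ_{k>3n} 1/k^12 = 1/(11 · (3n)^11) − 1/(2 · (3n)^12) + O(1/(3n)^13)

Compare to the integral: ∫_{3n}^∞ x^(−12) dx = [−x^(−11)/11]_{3n}^∞ = 1/((12−1)·(3n)^11). The Euler-Maclaurin correction adds −f(3n)/2 = −1/(2·(3n)^12). Euler-Maclaurin then gives
  Σ_{k>3n} 1/k^12 = ∫_{3n}^∞ dx/x^12 − 1/(2·(3n)^12) + O(1/(3n)^13).
(Equivalently this is ζ(12) − Σ_{k≤3n} 1/k^12.)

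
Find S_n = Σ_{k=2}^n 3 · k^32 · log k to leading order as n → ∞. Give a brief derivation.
S_n ~ n^33 log n / 11 − n^33 / 363

By integral comparison, S_n = ∫_1^n 3 · x^32 · log x dx + O(n^32 · log n). For the integral, ∫ x^32 log x dx = n^33 log n / 33 − n^33/1089 (integration by parts). Hence S_n ~ n^33 log n / 11 − n^33 / 363.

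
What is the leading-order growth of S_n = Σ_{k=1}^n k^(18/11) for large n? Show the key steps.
S_n ~ (11/29) · n^(29/11)

Integral comparison: Σ_{k=1}^n k^(18/11) = ∫_0^n x^(18/11) dx + O(n^(18/11)). The integral is n^(1 + 18/11) / (1 + 18/11) = n^((18+11)/11) / ((18+11)/11) = (11/29) · n^(29/11).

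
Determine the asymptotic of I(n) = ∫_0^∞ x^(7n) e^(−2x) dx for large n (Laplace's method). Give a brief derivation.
I(n) ~ (sqrt(2π·7n) / 2) · (7n/(2e))^(7n)

Write the integrand as exp(7n ln x − 2x) and set f(x) = 7n ln x − 2x. Then f'(x) = 7n/x − 2 = 0 at x* = 7n/2, and f''(x*) = −7n/x*^2 = −2^2/(7n). Laplace's method (interior maximum) gives
  I(n) ~ e^(f(x*)) · sqrt(2π / |f''(x*)|)
        = exp(7n ln(7n/2) − 7n) · sqrt(2π · 7n / 2^2)
        = (7n/2)^(7n) e^(−7n) · sqrt(2π·7n) / 2
        = (sqrt(2π·7n) / 2) · (7n/(2e))^(7n).
This matches Γ(7n+1)/2^(7n+1) with Stirling applied to Γ.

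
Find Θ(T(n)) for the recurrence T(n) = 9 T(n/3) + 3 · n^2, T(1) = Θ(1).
T(n) = Θ(n^2 log n)

log_3 9 = 2, and f(n) = 3 · n^2 = Θ(n^(log_3 9)). This is Case 2 of the master theorem: T(n) = Θ(f(n) · log n) = Θ(n^2 log n).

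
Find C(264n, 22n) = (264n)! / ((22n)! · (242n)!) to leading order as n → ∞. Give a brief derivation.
C(264n, 22n) ~ (8916100448256/285311670611)^(22n) · sqrt(6/(11π·22n))

Write N = 22n. Apply Stirling to each factorial:
  (12N)! ~ sqrt(2π·12N) · (12N/e)^(12N),
  N! ~ sqrt(2π N) · (N/e)^N,
  (11N)! ~ sqrt(2π·11N) · (11N/e)^(11N).
The exponential factors combine to (12N)^(12N) / (N^N · (11N)^(11N)) = 12^(12N)/11^(11N) = (12^12/11^11)^N = (8916100448256/285311670611)^N.
The square-root prefactors combine to sqrt(2π·12N) / (sqrt(2π N)·sqrt(2π·11N)) = sqrt(12 / (2π·11·N)) = sqrt(6/(11π·22n)).
Substituting N = 22n: C(264n, 22n) ~ (8916100448256/285311670611)^(22n) · sqrt(6/(11π·22n)).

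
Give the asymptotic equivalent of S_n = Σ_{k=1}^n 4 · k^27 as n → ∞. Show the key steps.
S_n ~ n^28 / 7

By integral comparison (Euler-Maclaurin), Σ_{k=1}^n 4 · k^27 = 4 · ∫_0^n x^27 dx + O(n^27) = 4 · n^28/28 = n^28 / 7 + O(n^27). (Equivalently, Faulhaber's formula gives the same leading term.)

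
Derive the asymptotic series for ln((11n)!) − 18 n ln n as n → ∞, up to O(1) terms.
ln((11n)!) − 18 n ln n = −7 n ln n + 11(ln 11 − 1) n + (1/2) ln(2π·11n) + O(1/n)

Stirling: ln((11n)!) = 11n ln(11n) − 11n + (1/2) ln(2π·11n) + O(1/n).
Expand 11n ln(11n) = 11n (ln n + ln 11) = 11n ln n + 11n ln 11.
Subtract 18n ln n: leading term is (11 − 18) n ln n = −7 n ln n. The next term is 11n ln 11 − 11n = 11(ln 11 − 1) n. Then the (1/2) ln(2π·11n) correction.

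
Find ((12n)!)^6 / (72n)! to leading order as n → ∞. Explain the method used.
((12n)!)^6/(72n)! ~ ((2π·12n)^(5/2) / sqrt(6)) · 6^(−6·12n)  →  0

Write N = 12n. Stirling: N! ~ sqrt(2π N)(N/e)^N and (6N)! ~ sqrt(2π·6N)·(6N/e)^(6N).
  (N!)^6/(6N)! ~ (2π N)^(6/2) (N/e)^(6N) / [sqrt(2π·6N) (6N/e)^(6N)]
     = (2π N)^(6/2) / sqrt(2π·6N) · (N/(6N))^(6N)
     = (2π N)^((6−1)/2) / sqrt(6) · 6^(−6N).
Since 6^6 > 1, the factor 6^(−6N) decays exponentially, so the ratio → 0. Substituting N = 12n gives the stated form.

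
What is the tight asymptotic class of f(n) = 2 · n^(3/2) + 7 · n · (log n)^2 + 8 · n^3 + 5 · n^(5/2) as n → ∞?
f(n) ∈ Θ(n^3)

Compare the terms by growth order. For large n, n^a · (log n)^b dominates n^a' · (log n)^b' iff a > a', or (a = a' and b > b'). Ranking the 4 terms shows the dominant one is 8 · n^3. Hence f(n) ∈ Θ(n^3).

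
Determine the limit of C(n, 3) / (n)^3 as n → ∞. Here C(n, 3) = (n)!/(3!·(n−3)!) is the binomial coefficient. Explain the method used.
lim = 1/3! = 1/6

With N = n → ∞: C(N, 3) / N^3 = [N(N−1)…(N−2)] / (3! · N^3) = (1/3!) · 1 · (1 − 1/n) · (1 − 2/n). Each factor → 1 as N → ∞, so the limit is 1/3! = 1/6.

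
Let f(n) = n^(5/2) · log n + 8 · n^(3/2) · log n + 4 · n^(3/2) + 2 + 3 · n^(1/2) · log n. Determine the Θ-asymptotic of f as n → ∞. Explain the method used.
f(n) ∈ Θ(n^(5/2) · log n)

Compare the terms by growth order. For large n, n^a · (log n)^b dominates n^a' · (log n)^b' iff a > a', or (a = a' and b > b'). Ranking the 5 terms shows the dominant one is n^(5/2) · log n. Hence f(n) ∈ Θ(n^(5/2) · log n).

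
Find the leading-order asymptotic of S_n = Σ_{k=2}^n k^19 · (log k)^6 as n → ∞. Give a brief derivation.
S_n ~ n^20 · (log n)^6 / 20

By integral comparison, S_n = ∫_1^n x^19 · (log x)^6 dx + O(n^19 · (log n)^6). For the integral, the leading term of ∫_1^n x^19 (log x)^6 dx is n^20/20 · (log n)^6 (by repeated integration by parts; each step lowers the log-exponent and produces a relatively O(1/log n) correction). Hence S_n ~ n^20 · (log n)^6 / 20.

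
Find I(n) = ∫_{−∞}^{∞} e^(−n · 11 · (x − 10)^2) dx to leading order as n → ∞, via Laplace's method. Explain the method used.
I(n) = sqrt(π/(11n))

Here φ(x) = 11 · (x − 10)^2 has its unique minimum at x* = 10 with φ(x*) = 0 and φ''(x*) = 22. Laplace's method gives
  I(n) ~ e^(−n φ(x*)) · sqrt(2π / (n · φ''(x*))) = sqrt(2π / (22n)) = sqrt(π/(11n)).
This is exact: substituting u = (x − 10)·sqrt(11n) gives I(n) = (1/sqrt(11n)) ∫_{−∞}^{∞} e^(−u^2) du = sqrt(π/(11n)).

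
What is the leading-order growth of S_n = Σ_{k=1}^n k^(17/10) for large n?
S_n ~ (10/27) · n^(27/10)

Integral comparison: Σ_{k=1}^n k^(17/10) = ∫_0^n x^(17/10) dx + O(n^(17/10)). The integral is n^(1 + 17/10) / (1 + 17/10) = n^((17+10)/10) / ((17+10)/10) = (10/27) · n^(27/10).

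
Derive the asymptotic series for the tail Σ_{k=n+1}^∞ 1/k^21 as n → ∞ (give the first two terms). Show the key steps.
Σ_{k>n} 1/k^21 = 1/(20 · n^20) − 1/(2 · n^21) + O(1/n^22)

Compare to the integral: ∫_{n}^∞ x^(−21) dx = [−x^(−20)/20]_{n}^∞ = 1/((21−1)·n^20). The Euler-Maclaurin correction adds −f(n)/2 = −1/(2·n^21). Euler-Maclaurin then gives
  Σ_{k>n} 1/k^21 = ∫_{n}^∞ dx/x^21 − 1/(2·n^21) + O(1/n^22).
(Equivalently this is ζ(21) − Σ_{k≤n} 1/k^21.)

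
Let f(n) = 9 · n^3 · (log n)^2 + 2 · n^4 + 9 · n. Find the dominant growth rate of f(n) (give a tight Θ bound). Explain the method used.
f(n) ∈ Θ(n^4)

Compare the terms by growth order. For large n, n^a · (log n)^b dominates n^a' · (log n)^b' iff a > a', or (a = a' and b > b'). Ranking the 3 terms shows the dominant one is 2 · n^4. Hence f(n) ∈ Θ(n^4).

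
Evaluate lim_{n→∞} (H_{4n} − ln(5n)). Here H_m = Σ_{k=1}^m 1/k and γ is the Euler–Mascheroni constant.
lim = ln(4/5) + γ

By Euler-Maclaurin, H_m = ln m + γ + O(1/m). So
  H_{4n} − ln(5n) = ln(4n) + γ − ln(5n) + O(1/n)
                       = ln(4/5) + γ + O(1/n).
Hence the limit is ln(4/5) + γ.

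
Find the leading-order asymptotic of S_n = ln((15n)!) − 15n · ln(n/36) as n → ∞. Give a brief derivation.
S_n ~ 15n · (ln 540 − 1) + O(ln n)

Stirling: ln((15n)!) = 15n ln(15n) − 15n + O(ln n).
  S_n = 15n ln(15n) − 15n − 15n ln(n/36) + O(ln n)
      = 15n ln(15n) − 15n ln n + 15n ln 36 − 15n + O(ln n)
      = 15n ln 15 + 15n ln 36 − 15n + O(ln n)
      = 15n (ln 540 − 1) + O(ln n).
Numerically ln(540) − 1 ≈ 5.2916.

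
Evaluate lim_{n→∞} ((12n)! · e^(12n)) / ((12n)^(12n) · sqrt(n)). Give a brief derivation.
lim = sqrt(2π·12)

Stirling: (12n)! ~ sqrt(2π·12n) · (12n/e)^(12n). Hence
  (12n)! · e^(12n) / (12n)^(12n) ~ sqrt(2π·12n).
Dividing by sqrt(n): sqrt(2π·12n) / sqrt(n) = sqrt(2π·12) · n^((1−1)/2), so the limit is sqrt(2π·12).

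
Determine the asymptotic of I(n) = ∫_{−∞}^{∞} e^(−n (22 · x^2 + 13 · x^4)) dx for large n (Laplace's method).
I(n) ~ sqrt(π/(22n))

φ(x) = 22 · x^2 + 13 · x^4 has its unique global minimum at x* = 0 (since φ'(x) = 44x + 52x^3 = 0 only at x = 0 for real x with both coefficients positive, and φ → ∞ as |x| → ∞). At x* = 0, φ(0) = 0 and φ''(0) = 44. Laplace's method then gives
  I(n) ~ sqrt(2π / (n · φ''(0))) · e^(−n φ(0)) = sqrt(2π / (44n)) = sqrt(π/(22n)).
The 13 · x^4 term contributes only at subleading order (an O(1/n) relative correction).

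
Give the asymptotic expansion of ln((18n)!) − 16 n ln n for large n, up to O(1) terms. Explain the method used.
ln((18n)!) − 16 n ln n = 2 n ln n + 18(ln 18 − 1) n + (1/2) ln(2π·18n) + O(1/n)

Stirling: ln((18n)!) = 18n ln(18n) − 18n + (1/2) ln(2π·18n) + O(1/n).
Expand 18n ln(18n) = 18n (ln n + ln 18) = 18n ln n + 18n ln 18.
Subtract 16n ln n: leading term is (18 − 16) n ln n = 2 n ln n. The next term is 18n ln 18 − 18n = 18(ln 18 − 1) n. Then the (1/2) ln(2π·18n) correction.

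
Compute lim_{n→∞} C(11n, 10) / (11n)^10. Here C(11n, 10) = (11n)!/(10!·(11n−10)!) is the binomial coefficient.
lim = 1/10! = 1/3628800

With N = 11n → ∞: C(N, 10) / N^10 = [N(N−1)…(N−9)] / (10! · N^10) = (1/10!) · 1 · (1 − 1/(11n)) · … · (1 − 9/(11n)). Each factor → 1 as N → ∞, so the limit is 1/10! = 1/3628800.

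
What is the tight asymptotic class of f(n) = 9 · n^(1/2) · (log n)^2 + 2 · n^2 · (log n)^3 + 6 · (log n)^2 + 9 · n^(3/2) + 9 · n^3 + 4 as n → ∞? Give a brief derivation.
f(n) ∈ Θ(n^3)

Compare the terms by growth order. For large n, n^a · (log n)^b dominates n^a' · (log n)^b' iff a > a', or (a = a' and b > b'). Ranking the 6 terms shows the dominant one is 9 · n^3. Hence f(n) ∈ Θ(n^3).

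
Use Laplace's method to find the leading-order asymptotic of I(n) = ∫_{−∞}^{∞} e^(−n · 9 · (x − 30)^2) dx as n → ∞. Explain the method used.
I(n) = sqrt(π/(9n))

Here φ(x) = 9 · (x − 30)^2 has its unique minimum at x* = 30 with φ(x*) = 0 and φ''(x*) = 18. Laplace's method gives
  I(n) ~ e^(−n φ(x*)) · sqrt(2π / (n · φ''(x*))) = sqrt(2π / (18n)) = sqrt(π/(9n)).
This is exact: substituting u = (x − 30)·sqrt(9n) gives I(n) = (1/sqrt(9n)) ∫_{−∞}^{∞} e^(−u^2) du = sqrt(π/(9n)).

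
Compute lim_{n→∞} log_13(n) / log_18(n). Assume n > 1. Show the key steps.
lim = ln(18) / ln(13) = log_13(18)

Change of base: log_13(n) = ln n / ln 13 and log_18(n) = ln n / ln 18. The ratio is (ln n / ln 13) · (ln 18 / ln n) = ln 18 / ln 13, a constant independent of n. So the limit is ln 18 / ln 13 = log_13(18).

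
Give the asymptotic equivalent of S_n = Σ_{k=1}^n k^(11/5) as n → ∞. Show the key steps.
S_n ~ (5/16) · n^(16/5)

Integral comparison: Σ_{k=1}^n k^(11/5) = ∫_0^n x^(11/5) dx + O(n^(11/5)). The integral is n^(1 + 11/5) / (1 + 11/5) = n^((11+5)/5) / ((11+5)/5) = (5/16) · n^(16/5).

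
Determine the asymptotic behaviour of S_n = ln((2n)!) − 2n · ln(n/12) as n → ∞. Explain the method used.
S_n ~ 2n · (ln 24 − 1) + O(ln n)

Stirling: ln((2n)!) = 2n ln(2n) − 2n + O(ln n).
  S_n = 2n ln(2n) − 2n − 2n ln(n/12) + O(ln n)
      = 2n ln(2n) − 2n ln n + 2n ln 12 − 2n + O(ln n)
      = 2n ln 2 + 2n ln 12 − 2n + O(ln n)
      = 2n (ln 24 − 1) + O(ln n).
Numerically ln(24) − 1 ≈ 2.1781.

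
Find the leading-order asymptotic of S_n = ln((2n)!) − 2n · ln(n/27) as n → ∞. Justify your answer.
S_n ~ 2n · (ln 54 − 1) + O(ln n)

Stirling: ln((2n)!) = 2n ln(2n) − 2n + O(ln n).
  S_n = 2n ln(2n) − 2n − 2n ln(n/27) + O(ln n)
      = 2n ln(2n) − 2n ln n + 2n ln 27 − 2n + O(ln n)
      = 2n ln 2 + 2n ln 27 − 2n + O(ln n)
      = 2n (ln 54 − 1) + O(ln n).
Numerically ln(54) − 1 ≈ 2.9890.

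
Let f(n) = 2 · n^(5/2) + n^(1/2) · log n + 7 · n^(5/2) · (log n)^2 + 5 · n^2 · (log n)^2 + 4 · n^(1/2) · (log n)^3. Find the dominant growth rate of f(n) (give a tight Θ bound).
f(n) ∈ Θ(n^(5/2) · (log n)^2)

Compare the terms by growth order. For large n, n^a · (log n)^b dominates n^a' · (log n)^b' iff a > a', or (a = a' and b > b'). Ranking the 5 terms shows the dominant one is 7 · n^(5/2) · (log n)^2. Hence f(n) ∈ Θ(n^(5/2) · (log n)^2).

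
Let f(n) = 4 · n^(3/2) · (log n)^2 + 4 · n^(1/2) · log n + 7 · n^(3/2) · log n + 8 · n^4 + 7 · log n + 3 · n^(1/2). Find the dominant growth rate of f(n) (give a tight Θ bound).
f(n) ∈ Θ(n^4)

Compare the terms by growth order. For large n, n^a · (log n)^b dominates n^a' · (log n)^b' iff a > a', or (a = a' and b > b'). Ranking the 6 terms shows the dominant one is 8 · n^4. Hence f(n) ∈ Θ(n^4).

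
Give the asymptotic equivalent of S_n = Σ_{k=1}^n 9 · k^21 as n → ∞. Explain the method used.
S_n ~ 9 · n^22 / 22

By integral comparison (Euler-Maclaurin), Σ_{k=1}^n 9 · k^21 = 9 · ∫_0^n x^21 dx + O(n^21) = 9 · n^22/22 + O(n^21). (Equivalently, Faulhaber's formula gives the same leading term.)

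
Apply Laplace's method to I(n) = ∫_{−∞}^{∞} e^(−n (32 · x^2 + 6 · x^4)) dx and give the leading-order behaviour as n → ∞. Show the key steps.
I(n) ~ sqrt(π/(32n))

φ(x) = 32 · x^2 + 6 · x^4 has its unique global minimum at x* = 0 (since φ'(x) = 64x + 24x^3 = 0 only at x = 0 for real x with both coefficients positive, and φ → ∞ as |x| → ∞). At x* = 0, φ(0) = 0 and φ''(0) = 64. Laplace's method then gives
  I(n) ~ sqrt(2π / (n · φ''(0))) · e^(−n φ(0)) = sqrt(2π / (64n)) = sqrt(π/(32n)).
The 6 · x^4 term contributes only at subleading order (an O(1/n) relative correction).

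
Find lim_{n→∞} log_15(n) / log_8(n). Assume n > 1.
lim = ln(8) / ln(15) = log_15(8)

Change of base: log_15(n) = ln n / ln 15 and log_8(n) = ln n / ln 8. The ratio is (ln n / ln 15) · (ln 8 / ln n) = ln 8 / ln 15, a constant independent of n. So the limit is ln 8 / ln 15 = log_15(8).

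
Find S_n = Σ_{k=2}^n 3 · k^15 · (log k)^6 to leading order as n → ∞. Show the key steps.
S_n ~ 3 · n^16 · (log n)^6 / 16

By integral comparison, S_n = ∫_1^n 3 · x^15 · (log x)^6 dx + O(n^15 · (log n)^6). For the integral, the leading term of ∫_1^n x^15 (log x)^6 dx is n^16/16 · (log n)^6 (by repeated integration by parts; each step lowers the log-exponent and produces a relatively O(1/log n) correction). Hence S_n ~ 3 · n^16 · (log n)^6 / 16.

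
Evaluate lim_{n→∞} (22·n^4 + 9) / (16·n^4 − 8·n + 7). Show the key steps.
lim = 22/16 = 11/8

For large n the leading n^4 terms dominate both numerator and denominator. Dividing top and bottom by n^4, every other term tends to 0, leaving 22/16 = 11/8.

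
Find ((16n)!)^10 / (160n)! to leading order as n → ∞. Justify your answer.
((16n)!)^10/(160n)! ~ ((2π·16n)^(9/2) / sqrt(10)) · 10^(−10·16n)  →  0

Write N = 16n. Stirling: N! ~ sqrt(2π N)(N/e)^N and (10N)! ~ sqrt(2π·10N)·(10N/e)^(10N).
  (N!)^10/(10N)! ~ (2π N)^(10/2) (N/e)^(10N) / [sqrt(2π·10N) (10N/e)^(10N)]
     = (2π N)^(10/2) / sqrt(2π·10N) · (N/(10N))^(10N)
     = (2π N)^((10−1)/2) / sqrt(10) · 10^(−10N).
Since 10^10 > 1, the factor 10^(−10N) decays exponentially, so the ratio → 0. Substituting N = 16n gives the stated form.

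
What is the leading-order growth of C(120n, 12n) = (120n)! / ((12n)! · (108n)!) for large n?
C(120n, 12n) ~ (10000000000/387420489)^(12n) · sqrt(5/(9π·12n))

Write N = 12n. Apply Stirling to each factorial:
  (10N)! ~ sqrt(2π·10N) · (10N/e)^(10N),
  N! ~ sqrt(2π N) · (N/e)^N,
  (9N)! ~ sqrt(2π·9N) · (9N/e)^(9N).
The exponential factors combine to (10N)^(10N) / (N^N · (9N)^(9N)) = 10^(10N)/9^(9N) = (10^10/9^9)^N = (10000000000/387420489)^N.
The square-root prefactors combine to sqrt(2π·10N) / (sqrt(2π N)·sqrt(2π·9N)) = sqrt(10 / (2π·9·N)) = sqrt(5/(9π·12n)).
Substituting N = 12n: C(120n, 12n) ~ (10000000000/387420489)^(12n) · sqrt(5/(9π·12n)).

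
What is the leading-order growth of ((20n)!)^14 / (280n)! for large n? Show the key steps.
((20n)!)^14/(280n)! ~ ((2π·20n)^(13/2) / sqrt(14)) · 14^(−14·20n)  →  0

Write N = 20n. Stirling: N! ~ sqrt(2π N)(N/e)^N and (14N)! ~ sqrt(2π·14N)·(14N/e)^(14N).
  (N!)^14/(14N)! ~ (2π N)^(14/2) (N/e)^(14N) / [sqrt(2π·14N) (14N/e)^(14N)]
     = (2π N)^(14/2) / sqrt(2π·14N) · (N/(14N))^(14N)
     = (2π N)^((14−1)/2) / sqrt(14) · 14^(−14N).
Since 14^14 > 1, the factor 14^(−14N) decays exponentially, so the ratio → 0. Substituting N = 20n gives the stated form.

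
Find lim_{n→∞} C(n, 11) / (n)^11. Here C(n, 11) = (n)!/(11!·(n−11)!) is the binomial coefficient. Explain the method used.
lim = 1/11! = 1/39916800

With N = n → ∞: C(N, 11) / N^11 = [N(N−1)…(N−10)] / (11! · N^11) = (1/11!) · 1 · (1 − 1/n) · … · (1 − 10/n). Each factor → 1 as N → ∞, so the limit is 1/11! = 1/39916800.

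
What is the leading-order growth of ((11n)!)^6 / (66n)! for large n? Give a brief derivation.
((11n)!)^6/(66n)! ~ ((2π·11n)^(5/2) / sqrt(6)) · 6^(−6·11n)  →  0

Write N = 11n. Stirling: N! ~ sqrt(2π N)(N/e)^N and (6N)! ~ sqrt(2π·6N)·(6N/e)^(6N).
  (N!)^6/(6N)! ~ (2π N)^(6/2) (N/e)^(6N) / [sqrt(2π·6N) (6N/e)^(6N)]
     = (2π N)^(6/2) / sqrt(2π·6N) · (N/(6N))^(6N)
     = (2π N)^((6−1)/2) / sqrt(6) · 6^(−6N).
Since 6^6 > 1, the factor 6^(−6N) decays exponentially, so the ratio → 0. Substituting N = 11n gives the stated form.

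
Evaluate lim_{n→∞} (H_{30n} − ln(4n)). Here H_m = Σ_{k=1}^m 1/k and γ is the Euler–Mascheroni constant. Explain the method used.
lim = ln(15/2) + γ

By Euler-Maclaurin, H_m = ln m + γ + O(1/m). So
  H_{30n} − ln(4n) = ln(30n) + γ − ln(4n) + O(1/n)
                       = ln(30/4) + γ + O(1/n).
Hence the limit is ln(30/4) + γ (= ln(15/2)).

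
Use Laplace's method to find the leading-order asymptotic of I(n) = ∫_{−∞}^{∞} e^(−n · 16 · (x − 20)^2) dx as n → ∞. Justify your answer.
I(n) = sqrt(π/(16n))

Here φ(x) = 16 · (x − 20)^2 has its unique minimum at x* = 20 with φ(x*) = 0 and φ''(x*) = 32. Laplace's method gives
  I(n) ~ e^(−n φ(x*)) · sqrt(2π / (n · φ''(x*))) = sqrt(2π / (32n)) = sqrt(π/(16n)).
This is exact: substituting u = (x − 20)·sqrt(16n) gives I(n) = (1/sqrt(16n)) ∫_{−∞}^{∞} e^(−u^2) du = sqrt(π/(16n)).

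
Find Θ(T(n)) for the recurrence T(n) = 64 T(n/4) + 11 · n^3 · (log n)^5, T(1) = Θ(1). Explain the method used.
T(n) = Θ(n^3 · (log n)^6)

Here log_4 64 = 3 and f(n) = 11 · n^3 · (log n)^5 = Θ(n^(log_4 64) · (log n)^5). This is the extended Case 2 of the master theorem (f matches the critical exponent up to log factors), giving T(n) = Θ(n^(log_4 64) · (log n)^(5+1)) = Θ(n^3 · (log n)^6).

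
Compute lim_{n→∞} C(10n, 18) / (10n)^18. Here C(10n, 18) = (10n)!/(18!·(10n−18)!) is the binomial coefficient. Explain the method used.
lim = 1/18! = 1/6402373705728000

With N = 10n → ∞: C(N, 18) / N^18 = [N(N−1)…(N−17)] / (18! · N^18) = (1/18!) · 1 · (1 − 1/(10n)) · … · (1 − 17/(10n)). Each factor → 1 as N → ∞, so the limit is 1/18! = 1/6402373705728000.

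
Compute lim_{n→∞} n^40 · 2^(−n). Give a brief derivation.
lim = 0

Exponentials with base > 1 dominate every fixed polynomial: for any fixed c, n^c / 2^n → 0 as n → ∞ (e.g. by the ratio test, or by writing 2^n = e^(n ln 2) and noting e^(n ln 2) / n^c → ∞). Hence n^40 · 2^(−n) = n^40 / 2^n → 0.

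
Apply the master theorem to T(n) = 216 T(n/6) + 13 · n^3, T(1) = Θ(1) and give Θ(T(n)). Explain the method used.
T(n) = Θ(n^3 log n)

log_6 216 = 3, and f(n) = 13 · n^3 = Θ(n^(log_6 216)). This is Case 2 of the master theorem: T(n) = Θ(f(n) · log n) = Θ(n^3 log n).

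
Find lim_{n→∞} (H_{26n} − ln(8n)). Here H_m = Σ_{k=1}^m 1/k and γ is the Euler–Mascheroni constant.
lim = ln(13/4) + γ

By Euler-Maclaurin, H_m = ln m + γ + O(1/m). So
  H_{26n} − ln(8n) = ln(26n) + γ − ln(8n) + O(1/n)
                       = ln(26/8) + γ + O(1/n).
Hence the limit is ln(26/8) + γ (= ln(13/4)).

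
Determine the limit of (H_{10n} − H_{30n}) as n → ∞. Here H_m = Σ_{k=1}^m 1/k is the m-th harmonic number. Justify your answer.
lim = ln(10/30) = −ln 3

Euler-Maclaurin gives H_m = ln m + γ + 1/(2m) + O(1/m^2). The γ and O(1/m) terms cancel in the difference:
  H_{10n} − H_{30n} = ln(10n) − ln(30n) + O(1/n) = ln(10/30) + O(1/n).
Hence the limit is ln(10/30) = −ln 3.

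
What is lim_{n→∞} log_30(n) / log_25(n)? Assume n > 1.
lim = ln(25) / ln(30) = log_30(25)

Change of base: log_30(n) = ln n / ln 30 and log_25(n) = ln n / ln 25. The ratio is (ln n / ln 30) · (ln 25 / ln n) = ln 25 / ln 30, a constant independent of n. So the limit is ln 25 / ln 30 = log_30(25).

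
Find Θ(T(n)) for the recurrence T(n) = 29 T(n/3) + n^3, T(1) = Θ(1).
T(n) = Θ(n^(log_3 29))

Master theorem: compare f(n) = n^3 to n^(log_3 29) where log_3 29 ≈ 3.065. Since 3 < log_3 29, we have f(n) = O(n^(log_3 29 − ε)) for some ε > 0 — Case 1. Hence T(n) = Θ(n^(log_3 29)).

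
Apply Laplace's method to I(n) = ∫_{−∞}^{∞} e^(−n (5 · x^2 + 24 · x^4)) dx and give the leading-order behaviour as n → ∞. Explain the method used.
I(n) ~ sqrt(π/(5n))

φ(x) = 5 · x^2 + 24 · x^4 has its unique global minimum at x* = 0 (since φ'(x) = 10x + 96x^3 = 0 only at x = 0 for real x with both coefficients positive, and φ → ∞ as |x| → ∞). At x* = 0, φ(0) = 0 and φ''(0) = 10. Laplace's method then gives
  I(n) ~ sqrt(2π / (n · φ''(0))) · e^(−n φ(0)) = sqrt(2π / (10n)) = sqrt(π/(5n)).
The 24 · x^4 term contributes only at subleading order (an O(1/n) relative correction).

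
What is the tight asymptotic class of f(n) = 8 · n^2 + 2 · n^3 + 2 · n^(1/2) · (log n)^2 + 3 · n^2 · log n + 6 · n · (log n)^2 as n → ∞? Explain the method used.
f(n) ∈ Θ(n^3)

Compare the terms by growth order. For large n, n^a · (log n)^b dominates n^a' · (log n)^b' iff a > a', or (a = a' and b > b'). Ranking the 5 terms shows the dominant one is 2 · n^3. Hence f(n) ∈ Θ(n^3).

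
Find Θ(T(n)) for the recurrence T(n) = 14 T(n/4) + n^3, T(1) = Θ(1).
T(n) = Θ(n^3)

log_4 14 ≈ 1.904. f(n) = n^3 dominates n^(log_4 14) since 3 > 1.904, and the regularity condition a·f(n/b) = 14·(n/4)^3 = (14/64)·n^3 ≤ c·f(n) holds with c = 14/64 ≈ 0.219 < 1. So this is Case 3: T(n) = Θ(f(n)) = Θ(n^3).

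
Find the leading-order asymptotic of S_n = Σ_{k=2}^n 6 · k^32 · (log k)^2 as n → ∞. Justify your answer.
S_n ~ 2 · n^33 · (log n)^2 / 11

By integral comparison, S_n = ∫_1^n 6 · x^32 · (log x)^2 dx + O(n^32 · (log n)^2). For the integral, the leading term of ∫_1^n x^32 (log x)^2 dx is n^33/33 · (log n)^2 (by repeated integration by parts; each step lowers the log-exponent and produces a relatively O(1/log n) correction). Hence S_n ~ 2 · n^33 · (log n)^2 / 11.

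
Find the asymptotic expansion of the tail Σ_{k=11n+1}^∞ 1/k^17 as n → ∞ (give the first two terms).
Σ_{k>11n} 1/k^17 = 1/(16 · (11n)^16) − 1/(2 · (11n)^17) + O(1/(11n)^18)

Compare to the integral: ∫_{11n}^∞ x^(−17) dx = [−x^(−16)/16]_{11n}^∞ = 1/((17−1)·(11n)^16). The Euler-Maclaurin correction adds −f(11n)/2 = −1/(2·(11n)^17). Euler-Maclaurin then gives
  Σ_{k>11n} 1/k^17 = ∫_{11n}^∞ dx/x^17 − 1/(2·(11n)^17) + O(1/(11n)^18).
(Equivalently this is ζ(17) − Σ_{k≤11n} 1/k^17.)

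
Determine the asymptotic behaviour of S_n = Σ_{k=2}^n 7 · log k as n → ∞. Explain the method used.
S_n ~ 7 · (n log n − n)

By integral comparison, S_n = ∫_1^n 7 · log x dx + O(log n). For the integral, ∫ log x dx = n log n − n. Hence S_n ~ 7 · (n log n − n).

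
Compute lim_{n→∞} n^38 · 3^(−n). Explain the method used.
lim = 0

Exponentials with base > 1 dominate every fixed polynomial: for any fixed c, n^c / 3^n → 0 as n → ∞ (e.g. by the ratio test, or by writing 3^n = e^(n ln 3) and noting e^(n ln 3) / n^c → ∞). Hence n^38 · 3^(−n) = n^38 / 3^n → 0.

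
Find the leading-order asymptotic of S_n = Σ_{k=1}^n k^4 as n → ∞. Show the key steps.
S_n ~ n^5 / 5

By integral comparison (Euler-Maclaurin), Σ_{k=1}^n k^4 = ∫_0^n x^4 dx + O(n^4) = n^5/5 + O(n^4). (Equivalently, Faulhaber's formula gives the same leading term.)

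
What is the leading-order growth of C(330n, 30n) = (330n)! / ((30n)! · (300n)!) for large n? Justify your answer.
C(330n, 30n) ~ (285311670611/10000000000)^(30n) · sqrt(11/(20π·30n))

Write N = 30n. Apply Stirling to each factorial:
  (11N)! ~ sqrt(2π·11N) · (11N/e)^(11N),
  N! ~ sqrt(2π N) · (N/e)^N,
  (10N)! ~ sqrt(2π·10N) · (10N/e)^(10N).
The exponential factors combine to (11N)^(11N) / (N^N · (10N)^(10N)) = 11^(11N)/10^(10N) = (11^11/10^10)^N = (285311670611/10000000000)^N.
The square-root prefactors combine to sqrt(2π·11N) / (sqrt(2π N)·sqrt(2π·10N)) = sqrt(11 / (2π·10·N)) = sqrt(11/(20π·30n)).
Substituting N = 30n: C(330n, 30n) ~ (285311670611/10000000000)^(30n) · sqrt(11/(20π·30n)).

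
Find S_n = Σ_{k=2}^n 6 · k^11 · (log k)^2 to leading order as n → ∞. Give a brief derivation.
S_n ~ n^12 · (log n)^2 / 2

By integral comparison, S_n = ∫_1^n 6 · x^11 · (log x)^2 dx + O(n^11 · (log n)^2). For the integral, the leading term of ∫_1^n x^11 (log x)^2 dx is n^12/12 · (log n)^2 (by repeated integration by parts; each step lowers the log-exponent and produces a relatively O(1/log n) correction). Hence S_n ~ n^12 · (log n)^2 / 2.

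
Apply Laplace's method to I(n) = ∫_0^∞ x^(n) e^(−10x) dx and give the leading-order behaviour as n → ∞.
I(n) ~ (sqrt(2π·n) / 10) · (n/(10e))^(n)

Write the integrand as exp(n ln x − 10x) and set f(x) = n ln x − 10x. Then f'(x) = n/x − 10 = 0 at x* = n/10, and f''(x*) = −n/x*^2 = −10^2/(n). Laplace's method (interior maximum) gives
  I(n) ~ e^(f(x*)) · sqrt(2π / |f''(x*)|)
        = exp(n ln(n/10) − n) · sqrt(2π · n / 10^2)
        = (n/10)^(n) e^(−n) · sqrt(2π·n) / 10
        = (sqrt(2π·n) / 10) · (n/(10e))^(n).
This matches Γ(n+1)/10^(n+1) with Stirling applied to Γ.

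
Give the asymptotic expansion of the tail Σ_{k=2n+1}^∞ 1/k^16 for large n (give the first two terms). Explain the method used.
Σ_{k>2n} 1/k^16 = 1/(15 · (2n)^15) − 1/(2 · (2n)^16) + O(1/(2n)^17)

Compare to the integral: ∫_{2n}^∞ x^(−16) dx = [−x^(−15)/15]_{2n}^∞ = 1/((16−1)·(2n)^15). The Euler-Maclaurin correction adds −f(2n)/2 = −1/(2·(2n)^16). Euler-Maclaurin then gives
  Σ_{k>2n} 1/k^16 = ∫_{2n}^∞ dx/x^16 − 1/(2·(2n)^16) + O(1/(2n)^17).
(Equivalently this is ζ(16) − Σ_{k≤2n} 1/k^16.)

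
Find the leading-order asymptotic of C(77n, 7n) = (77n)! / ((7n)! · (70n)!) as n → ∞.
C(77n, 7n) ~ (285311670611/10000000000)^(7n) · sqrt(11/(20π·7n))

Write N = 7n. Apply Stirling to each factorial:
  (11N)! ~ sqrt(2π·11N) · (11N/e)^(11N),
  N! ~ sqrt(2π N) · (N/e)^N,
  (10N)! ~ sqrt(2π·10N) · (10N/e)^(10N).
The exponential factors combine to (11N)^(11N) / (N^N · (10N)^(10N)) = 11^(11N)/10^(10N) = (11^11/10^10)^N = (285311670611/10000000000)^N.
The square-root prefactors combine to sqrt(2π·11N) / (sqrt(2π N)·sqrt(2π·10N)) = sqrt(11 / (2π·10·N)) = sqrt(11/(20π·7n)).
Substituting N = 7n: C(77n, 7n) ~ (285311670611/10000000000)^(7n) · sqrt(11/(20π·7n)).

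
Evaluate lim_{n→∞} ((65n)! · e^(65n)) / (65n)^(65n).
lim = ∞

Stirling: (65n)! ~ sqrt(2π·65n) · (65n/e)^(65n). Hence
  (65n)! · e^(65n) / (65n)^(65n) ~ sqrt(2π·65n) = sqrt(2π·65) · sqrt(n) → ∞.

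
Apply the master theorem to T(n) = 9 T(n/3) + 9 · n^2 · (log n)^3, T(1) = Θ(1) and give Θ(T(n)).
T(n) = Θ(n^2 · (log n)^4)

Here log_3 9 = 2 and f(n) = 9 · n^2 · (log n)^3 = Θ(n^(log_3 9) · (log n)^3). This is the extended Case 2 of the master theorem (f matches the critical exponent up to log factors), giving T(n) = Θ(n^(log_3 9) · (log n)^(3+1)) = Θ(n^2 · (log n)^4).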